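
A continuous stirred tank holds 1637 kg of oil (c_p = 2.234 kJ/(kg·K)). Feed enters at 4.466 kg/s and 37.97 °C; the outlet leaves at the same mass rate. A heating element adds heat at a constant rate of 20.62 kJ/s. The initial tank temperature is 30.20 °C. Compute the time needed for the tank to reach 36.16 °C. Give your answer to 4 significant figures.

M c_p dT/dt = ṁ c_p (T_in − T) + Q̇.
τ = M/ṁ = 366.547 s; T_ss = T_in + Q̇/(ṁ c_p) = 40.0367 °C.
T(t) = T_ss + (T₀ − T_ss) e^(−t/τ). Set T = 36.16:
e^(−t/τ) = (36.16 − 40.0367)/(30.20 − 40.0367) = 0.394108
t = −366.547 · ln(0.394108) = 341.303 s.

341.3 s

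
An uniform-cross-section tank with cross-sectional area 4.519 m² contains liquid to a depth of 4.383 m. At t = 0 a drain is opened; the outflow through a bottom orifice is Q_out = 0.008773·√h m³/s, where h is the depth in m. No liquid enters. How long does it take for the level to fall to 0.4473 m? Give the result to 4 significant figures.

1468 s

With no inflow, A dh/dt = −0.008773 √h.
This is separable: 2 d(√h)/dt = −0.008773/A, so √h = √h₀ − (0.008773/(2A)) t.
t = 2A(√h₀ − √h)/0.008773 = 2·4.519·(√4.383 − √0.4473)/0.008773
  = 9.03800 × (2.09356 − 0.668805) / 0.008773 = 1467.79 s.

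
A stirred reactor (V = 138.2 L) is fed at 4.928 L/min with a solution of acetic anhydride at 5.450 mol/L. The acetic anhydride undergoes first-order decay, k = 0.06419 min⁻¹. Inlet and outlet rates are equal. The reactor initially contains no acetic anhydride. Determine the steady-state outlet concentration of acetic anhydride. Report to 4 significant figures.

Species balance: V dC/dt = Q C_in − Q C − k V C.
Steady state (dC/dt = 0): C_ss = Q C_in/(Q + kV) = C_in/(1 + kV/Q).
C_ss = 4.928·5.450/(4.928 + 0.06419·138.2) = 26.8576/13.7991 = 1.94634 mol/L.

1.946 mol/L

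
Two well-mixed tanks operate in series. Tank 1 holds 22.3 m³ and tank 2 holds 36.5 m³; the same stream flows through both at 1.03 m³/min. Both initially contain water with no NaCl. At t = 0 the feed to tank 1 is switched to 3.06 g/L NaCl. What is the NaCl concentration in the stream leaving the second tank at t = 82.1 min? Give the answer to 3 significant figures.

2.39 g/L

Species balance on tank i: dCᵢ/dt = (Cᵢ₋₁ − Cᵢ)/τᵢ with τᵢ = Vᵢ/Q.
τ₁ = 22.3/1.03 = 21.650 min; τ₂ = 36.5/1.03 = 35.437 min.
Tank 1: C₁ = C_in(1 − e^(−t/τ₁)). Tank 2 (τ₁ ≠ τ₂): C₂ = C_in[1 − (τ₁ e^(−t/τ₁) − τ₂ e^(−t/τ₂))/(τ₁ − τ₂)].
At t = 82.1: e^(−t/τ₁) = 0.022549, e^(−t/τ₂) = 0.098589.
C₂ = 3.06·[1 − (21.650·0.022549 − 35.437·0.098589)/(-13.786)] = 3.06·0.78200 = 2.3929 g/L.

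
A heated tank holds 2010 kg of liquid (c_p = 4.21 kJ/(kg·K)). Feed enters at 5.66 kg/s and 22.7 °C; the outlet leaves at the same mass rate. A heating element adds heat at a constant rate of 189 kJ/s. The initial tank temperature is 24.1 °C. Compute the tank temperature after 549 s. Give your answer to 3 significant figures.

29.2 °C

First-law balance (no shaft work): M c_p dT/dt = ṁ c_p (T_in − T) + 189.
τ = M/ṁ = 355.12 s; T_ss = T_in + Q̇/(ṁ c_p) = 22.7 + 189/(5.66·4.21) = 30.632 °C.
T approaches T_ss exponentially: T(t) = T_ss + (T₀ − T_ss) e^(−t/τ).
T(549) = 30.632 + (-6.5316)·e^(−549/355.12) = 30.632 + (-6.5316)·0.21311 = 29.240 °C.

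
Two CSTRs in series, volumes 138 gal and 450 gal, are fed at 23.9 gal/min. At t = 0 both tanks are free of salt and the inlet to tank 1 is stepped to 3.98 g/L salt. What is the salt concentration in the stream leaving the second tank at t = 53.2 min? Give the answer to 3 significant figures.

Each tank obeys Vᵢ dCᵢ/dt = Q(Cᵢ₋₁ − Cᵢ), so τᵢ = Vᵢ/Q.
τ₁ = 138/23.9 = 5.7741 min; τ₂ = 450/23.9 = 18.828 min.
Tank 1: C₁ = C_in(1 − e^(−t/τ₁)). Tank 2 (τ₁ ≠ τ₂): C₂ = C_in[1 − (τ₁ e^(−t/τ₁) − τ₂ e^(−t/τ₂))/(τ₁ − τ₂)].
At t = 53.2: e^(−t/τ₁) = 9.9672e-05, e^(−t/τ₂) = 0.059278.
C₂ = 3.98·[1 − (5.7741·9.9672e-05 − 18.828·0.059278)/(-13.054)] = 3.98·0.91455 = 3.6399 g/L.

3.64 g/L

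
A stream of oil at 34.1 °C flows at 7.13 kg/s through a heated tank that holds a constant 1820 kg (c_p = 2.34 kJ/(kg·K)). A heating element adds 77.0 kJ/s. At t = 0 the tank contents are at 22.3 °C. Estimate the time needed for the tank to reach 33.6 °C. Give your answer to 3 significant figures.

298 s

M c_p dT/dt = ṁ c_p (T_in − T) + Q̇.
τ = M/ṁ = 255.26 s; T_ss = T_in + Q̇/(ṁ c_p) = 38.715 °C.
T(t) = T_ss + (T₀ − T_ss) e^(−t/τ). Set T = 33.6:
e^(−t/τ) = (33.6 − 38.715)/(22.3 − 38.715) = 0.31161
t = −255.26 · ln(0.31161) = 297.63 s.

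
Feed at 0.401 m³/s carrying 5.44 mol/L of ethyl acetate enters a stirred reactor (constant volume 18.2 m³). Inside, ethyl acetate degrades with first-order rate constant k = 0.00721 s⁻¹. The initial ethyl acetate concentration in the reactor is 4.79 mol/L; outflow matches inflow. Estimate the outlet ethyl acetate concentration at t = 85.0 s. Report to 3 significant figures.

Species balance: V dC/dt = Q C_in − Q C − k V C.
dC/dt = (Q/V) C_in − (Q/V + k) C; effective rate a = Q/V + k = 0.022033 + 0.00721 = 0.029243 s⁻¹.
C_ss = Q C_in/(Q + kV) = 4.0987 mol/L; C(t) = C_ss + (C₀ − C_ss) e^(−a t).
C(85.0) = 4.0987 + (0.69126)·e^(−0.029243·85.0) = 4.0987 + (0.69126)·0.083271 = 4.1563 mol/L.

4.16 mol/L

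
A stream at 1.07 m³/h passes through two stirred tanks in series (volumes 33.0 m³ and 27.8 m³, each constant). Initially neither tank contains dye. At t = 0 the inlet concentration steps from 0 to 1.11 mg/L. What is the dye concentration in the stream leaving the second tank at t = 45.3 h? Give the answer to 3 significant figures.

Each tank obeys Vᵢ dCᵢ/dt = Q(Cᵢ₋₁ − Cᵢ), so τᵢ = Vᵢ/Q.
τ₁ = 33.0/1.07 = 30.841 h; τ₂ = 27.8/1.07 = 25.981 h.
Tank 1: C₁ = C_in(1 − e^(−t/τ₁)). Tank 2 (τ₁ ≠ τ₂): C₂ = C_in[1 − (τ₁ e^(−t/τ₁) − τ₂ e^(−t/τ₂))/(τ₁ − τ₂)].
At t = 45.3: e^(−t/τ₁) = 0.23020, e^(−t/τ₂) = 0.17490.
C₂ = 1.11·[1 − (30.841·0.23020 − 25.981·0.17490)/(4.8598)] = 1.11·0.47416 = 0.52631 mg/L.

0.526 mg/L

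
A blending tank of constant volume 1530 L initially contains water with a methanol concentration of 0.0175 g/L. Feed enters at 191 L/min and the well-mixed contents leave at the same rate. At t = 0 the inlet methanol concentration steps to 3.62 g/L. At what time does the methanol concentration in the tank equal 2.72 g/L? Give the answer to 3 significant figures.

11.1 min

Species balance: V dC/dt = Q(C_in − C) ⇒ τ = V/Q = 8.0105 min.
C(t) = C_in + (C₀ − C_in) e^(−t/τ). Set C = 2.72 and solve for t:
e^(−t/τ) = (C − C_in)/(C₀ − C_in) = (2.72 − 3.62)/(0.0175 − 3.62) = 0.24983
t = −τ ln(…) = 8.0105 × 1.3870 = 11.110 min.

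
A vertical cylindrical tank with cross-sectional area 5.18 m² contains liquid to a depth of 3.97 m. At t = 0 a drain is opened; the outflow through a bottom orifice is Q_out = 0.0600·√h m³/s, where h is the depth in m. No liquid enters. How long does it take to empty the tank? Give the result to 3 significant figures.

344 s

Accumulation of liquid (constant cross-section A): A dh/dt = −0.0600 √h.
This is separable: 2 d(√h)/dt = −0.0600/A, so √h = √h₀ − (0.0600/(2A)) t.
Tank is empty when √h = 0: t_empty = 2A√h₀/0.0600.
t_empty = 2·5.18·√3.97/0.0600 = 10.360·1.9925/0.0600 = 344.04 s.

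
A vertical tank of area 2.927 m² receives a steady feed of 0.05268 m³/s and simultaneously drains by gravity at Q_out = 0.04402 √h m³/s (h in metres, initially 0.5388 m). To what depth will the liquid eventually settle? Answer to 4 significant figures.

1.432 m

A dh/dt = Q_in − 0.04402 √h. Steady state requires inflow = outflow:
Q_in = 0.04402 √h_ss ⇒ √h_ss = 0.05268/0.04402 = 1.19673.
h_ss = 1.19673² = 1.43216 m. (Since h₀ = 0.5388 m < h_ss, the level will rise toward this value.)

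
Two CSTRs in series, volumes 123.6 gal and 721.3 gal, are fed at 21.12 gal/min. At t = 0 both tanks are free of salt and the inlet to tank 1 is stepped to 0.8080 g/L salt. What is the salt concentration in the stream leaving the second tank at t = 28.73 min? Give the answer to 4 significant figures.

Each tank obeys Vᵢ dCᵢ/dt = Q(Cᵢ₋₁ − Cᵢ), so τᵢ = Vᵢ/Q.
τ₁ = 123.6/21.12 = 5.85227 min; τ₂ = 721.3/21.12 = 34.1525 min.
Tank 1: C₁ = C_in(1 − e^(−t/τ₁)). Tank 2 (τ₁ ≠ τ₂): C₂ = C_in[1 − (τ₁ e^(−t/τ₁) − τ₂ e^(−t/τ₂))/(τ₁ − τ₂)].
At t = 28.73: e^(−t/τ₁) = 0.00737836, e^(−t/τ₂) = 0.431181.
C₂ = 0.8080·[1 − (5.85227·0.00737836 − 34.1525·0.431181)/(-28.3002)] = 0.8080·0.481180 = 0.388793 g/L.

0.3888 g/L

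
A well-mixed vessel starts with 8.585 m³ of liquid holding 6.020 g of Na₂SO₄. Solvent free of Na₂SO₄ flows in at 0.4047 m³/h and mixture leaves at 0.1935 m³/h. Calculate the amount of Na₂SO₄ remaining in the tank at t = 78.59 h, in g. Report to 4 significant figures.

2.246 g

Let m(t) be the amount of Na₂SO₄. Volume: V(t) = V₀ + (Q_in − Q_out) t = 8.585 + 0.211200 t; V(78.59) = 25.1832 m³.
Solute balance: dm/dt = 0 − Q_out C = −Q_out m/V(t).
Separate: dm/m = −Q_out dt/V(t) ⇒ ln(m/m₀) = −(Q_out/(Q_in−Q_out)) ln(V/V₀).
m = m₀ (V₀/V)^(Q_out/(Q_in−Q_out)) = 6.020 × (8.585/25.1832)^(0.916193) = 2.24592 g.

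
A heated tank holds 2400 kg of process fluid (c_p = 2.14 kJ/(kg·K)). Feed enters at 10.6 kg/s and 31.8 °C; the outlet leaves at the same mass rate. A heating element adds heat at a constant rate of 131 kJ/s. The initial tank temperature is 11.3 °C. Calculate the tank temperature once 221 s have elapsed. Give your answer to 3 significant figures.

M c_p dT/dt = ṁ c_p (T_in − T) + Q̇.
Rearrange: dT/dt = (T_ss − T)/τ with τ = M/ṁ = 226.42 s and T_ss = T_in + Q̇/(ṁ c_p) = 37.575 °C.
This is linear first-order; T(t) = T_ss + (T₀ − T_ss) e^(−t/τ).
T(221) = 37.575 + (-26.275)·e^(−221/226.42) = 37.575 + (-26.275)·0.37678 = 27.675 °C.

27.7 °C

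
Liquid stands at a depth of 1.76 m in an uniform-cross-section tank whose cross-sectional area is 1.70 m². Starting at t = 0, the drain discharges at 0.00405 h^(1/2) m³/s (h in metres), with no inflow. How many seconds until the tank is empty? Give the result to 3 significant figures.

1110 s

A dh/dt = −Q_out = −0.00405 √h.
This is separable: 2 d(√h)/dt = −0.00405/A, so √h = √h₀ − (0.00405/(2A)) t.
Set h = 0: 2√h₀ = (0.00405/A) t_empty ⇒ t_empty = 2A√h₀/0.00405.
t_empty = 2·1.70·√1.76/0.00405 = 3.4000·1.3266/0.00405 = 1113.7 s.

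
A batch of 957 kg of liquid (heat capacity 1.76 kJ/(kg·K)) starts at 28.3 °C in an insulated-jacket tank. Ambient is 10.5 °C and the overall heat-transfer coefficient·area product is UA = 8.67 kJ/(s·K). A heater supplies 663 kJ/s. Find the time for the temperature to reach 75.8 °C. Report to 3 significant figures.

Lumped-capacitance energy balance: M c_p dT/dt = UA(T_amb − T) + Q̇.
τ = M c_p/UA = 194.27 s; T_ss = T_amb + Q̇/UA = 10.5 + 663/8.67 = 86.971 °C.
T(t) = T_ss + (T₀ − T_ss)e^(−t/τ); set T = 75.8:
t = −τ ln[(T − T_ss)/(T₀ − T_ss)] = −194.27 · ln(0.19040) = 322.23 s.

322 s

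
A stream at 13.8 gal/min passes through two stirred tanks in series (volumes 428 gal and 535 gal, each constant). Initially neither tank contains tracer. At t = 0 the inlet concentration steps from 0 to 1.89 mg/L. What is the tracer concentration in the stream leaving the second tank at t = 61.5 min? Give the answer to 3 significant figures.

0.997 mg/L

Time constants: τᵢ = Vᵢ/Q for each well-mixed tank.
τ₁ = 428/13.8 = 31.014 min; τ₂ = 535/13.8 = 38.768 min.
Tank 1: C₁ = C_in(1 − e^(−t/τ₁)). Tank 2 (τ₁ ≠ τ₂): C₂ = C_in[1 − (τ₁ e^(−t/τ₁) − τ₂ e^(−t/τ₂))/(τ₁ − τ₂)].
At t = 61.5: e^(−t/τ₁) = 0.13766, e^(−t/τ₂) = 0.20467.
C₂ = 1.89·[1 − (31.014·0.13766 − 38.768·0.20467)/(-7.7536)] = 1.89·0.52730 = 0.99660 mg/L.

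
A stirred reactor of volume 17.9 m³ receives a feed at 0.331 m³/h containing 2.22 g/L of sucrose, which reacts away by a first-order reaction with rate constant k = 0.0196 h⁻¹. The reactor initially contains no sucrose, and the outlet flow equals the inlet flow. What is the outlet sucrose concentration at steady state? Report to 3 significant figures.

1.08 g/L

V dC/dt = Q(C_in − C) − k V C.
Steady state (dC/dt = 0): C_ss = Q C_in/(Q + kV) = C_in/(1 + kV/Q).
C_ss = 0.331·2.22/(0.331 + 0.0196·17.9) = 0.73482/0.68184 = 1.0777 g/L.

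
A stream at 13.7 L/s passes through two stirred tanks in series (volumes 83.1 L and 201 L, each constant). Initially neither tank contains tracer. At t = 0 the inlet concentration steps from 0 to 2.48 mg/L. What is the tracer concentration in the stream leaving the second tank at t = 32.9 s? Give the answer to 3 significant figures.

2.04 mg/L

Each tank obeys Vᵢ dCᵢ/dt = Q(Cᵢ₋₁ − Cᵢ), so τᵢ = Vᵢ/Q.
τ₁ = 83.1/13.7 = 6.0657 s; τ₂ = 201/13.7 = 14.672 s.
Solving the cascade with C₁(0)=C₂(0)=0 gives C₂(t) = C_in[1 − (τ₁ e^(−t/τ₁) − τ₂ e^(−t/τ₂))/(τ₁ − τ₂)].
At t = 32.9: e^(−t/τ₁) = 0.0044097, e^(−t/τ₂) = 0.10620.
C₂ = 2.48·[1 − (6.0657·0.0044097 − 14.672·0.10620)/(-8.6058)] = 2.48·0.82206 = 2.0387 mg/L.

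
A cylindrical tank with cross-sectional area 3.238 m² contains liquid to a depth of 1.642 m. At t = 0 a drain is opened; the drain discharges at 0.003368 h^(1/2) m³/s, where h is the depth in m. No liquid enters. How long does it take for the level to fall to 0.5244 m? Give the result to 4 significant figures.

A dh/dt = −Q_out = −0.003368 √h.
Separate and integrate: 2(√h − √h₀) = −(0.003368/A) t.
t = 2A(√h₀ − √h)/0.003368 = 2·3.238·(√1.642 − √0.5244)/0.003368
  = 6.47600 × (1.28141 − 0.724155) / 0.003368 = 1071.48 s.

1071 s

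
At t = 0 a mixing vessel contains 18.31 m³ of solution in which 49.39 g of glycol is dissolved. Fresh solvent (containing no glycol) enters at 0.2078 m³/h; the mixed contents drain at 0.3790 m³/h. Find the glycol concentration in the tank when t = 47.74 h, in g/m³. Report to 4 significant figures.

Let m(t) be the amount of glycol. Volume: V(t) = V₀ + (Q_in − Q_out) t = 18.31 − 0.171200 t; V(47.74) = 10.1369 m³.
No glycol enters, so dm/dt = −Q_out · (m/V).
Separate: dm/m = −Q_out dt/V(t) ⇒ ln(m/m₀) = −(Q_out/(Q_in−Q_out)) ln(V/V₀).
m = m₀ (V₀/V)^(Q_out/(Q_in−Q_out)) = 49.39 × (18.31/10.1369)^(-2.21379) = 13.3407 g.
C = m/V = 13.3407/10.1369 = 1.31605 g/m³.

1.316 g/m³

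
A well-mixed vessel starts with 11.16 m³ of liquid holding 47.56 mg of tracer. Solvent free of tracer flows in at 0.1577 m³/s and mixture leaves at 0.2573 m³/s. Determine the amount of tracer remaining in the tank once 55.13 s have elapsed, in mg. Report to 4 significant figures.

8.267 mg

Let m(t) be the amount of tracer. Volume: V(t) = V₀ + (Q_in − Q_out) t = 11.16 − 0.0996000 t; V(55.13) = 5.66905 m³.
No tracer enters, so dm/dt = −Q_out · (m/V).
dm/m = −Q_out dt/(V₀ − 0.0996000 t); integrating gives ln(m/m₀) = −(Q_out/(Q_in−Q_out)) ln(V/V₀).
m = m₀ (V₀/V)^(Q_out/(Q_in−Q_out)) = 47.56 × (11.16/5.66905)^(-2.58333) = 8.26694 mg.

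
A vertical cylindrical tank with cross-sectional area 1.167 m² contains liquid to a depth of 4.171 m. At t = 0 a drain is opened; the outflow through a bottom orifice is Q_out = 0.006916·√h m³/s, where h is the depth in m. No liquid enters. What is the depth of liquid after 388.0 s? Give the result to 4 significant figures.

0.7967 m

Unsteady balance on liquid volume: A dh/dt = −0.006916 √h.
This is separable: 2 d(√h)/dt = −0.006916/A, so √h = √h₀ − (0.006916/(2A)) t.
√h = √4.171 − 0.006916·388.0/(2·1.167) = 2.04230 − 1.14970 = 0.892599.
h = 0.892599² = 0.796733 m.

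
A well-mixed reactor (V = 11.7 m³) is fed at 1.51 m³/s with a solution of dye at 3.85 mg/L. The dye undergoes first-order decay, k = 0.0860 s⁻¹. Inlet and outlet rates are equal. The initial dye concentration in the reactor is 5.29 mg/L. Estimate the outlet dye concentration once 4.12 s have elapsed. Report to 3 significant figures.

V dC/dt = Q(C_in − C) − k V C.
This is linear with rate a = Q/V + k = 0.21506 s⁻¹.
C_ss = Q C_in/(Q + kV) = 2.3104 mg/L; C(t) = C_ss + (C₀ − C_ss) e^(−a t).
C(4.12) = 2.3104 + (2.9796)·e^(−0.21506·4.12) = 2.3104 + (2.9796)·0.41228 = 3.5389 mg/L.

3.54 mg/L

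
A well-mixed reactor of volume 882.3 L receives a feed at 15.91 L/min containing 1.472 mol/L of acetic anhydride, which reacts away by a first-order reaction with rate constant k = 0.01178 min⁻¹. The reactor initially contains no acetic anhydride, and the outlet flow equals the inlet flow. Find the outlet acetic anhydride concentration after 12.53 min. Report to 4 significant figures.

0.2775 mol/L

V dC/dt = Q(C_in − C) − k V C.
dC/dt = (Q/V) C_in − (Q/V + k) C; effective rate a = Q/V + k = 0.0180324 + 0.01178 = 0.0298124 min⁻¹.
C_ss = Q C_in/(Q + kV) = 0.890358 mol/L; C(t) = C_ss + (C₀ − C_ss) e^(−a t).
C(12.53) = 0.890358 + (-0.890358)·e^(−0.0298124·12.53) = 0.890358 + (-0.890358)·0.688287 = 0.277536 mol/L.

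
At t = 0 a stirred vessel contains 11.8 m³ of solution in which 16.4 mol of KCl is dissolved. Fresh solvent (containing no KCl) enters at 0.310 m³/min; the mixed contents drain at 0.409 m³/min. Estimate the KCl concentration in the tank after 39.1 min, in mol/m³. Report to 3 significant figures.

0.400 mol/m³

Total volume: dV/dt = Q_in − Q_out = -0.099000 m³/min, so V(t) = 11.8 − 0.099000 t and V(39.1) = 7.9291 m³.
No KCl enters, so dm/dt = −Q_out · (m/V).
dm/m = −Q_out dt/(V₀ − 0.099000 t); integrating gives ln(m/m₀) = −(Q_out/(Q_in−Q_out)) ln(V/V₀).
m = m₀ (V₀/V)^(Q_out/(Q_in−Q_out)) = 16.4 × (11.8/7.9291)^(-4.1313) = 3.1735 mol.
C = m/V = 3.1735/7.9291 = 0.40024 mol/m³.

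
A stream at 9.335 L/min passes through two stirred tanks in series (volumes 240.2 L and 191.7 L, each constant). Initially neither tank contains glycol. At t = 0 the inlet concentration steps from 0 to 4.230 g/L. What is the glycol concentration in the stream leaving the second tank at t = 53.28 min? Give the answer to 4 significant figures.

Each tank obeys Vᵢ dCᵢ/dt = Q(Cᵢ₋₁ − Cᵢ), so τᵢ = Vᵢ/Q.
τ₁ = 240.2/9.335 = 25.7311 min; τ₂ = 191.7/9.335 = 20.5356 min.
Solving the cascade with C₁(0)=C₂(0)=0 gives C₂(t) = C_in[1 − (τ₁ e^(−t/τ₁) − τ₂ e^(−t/τ₂))/(τ₁ − τ₂)].
At t = 53.28: e^(−t/τ₁) = 0.126104, e^(−t/τ₂) = 0.0746820.
C₂ = 4.230·[1 − (25.7311·0.126104 − 20.5356·0.0746820)/(5.19550)] = 4.230·0.670644 = 2.83682 g/L.

2.837 g/L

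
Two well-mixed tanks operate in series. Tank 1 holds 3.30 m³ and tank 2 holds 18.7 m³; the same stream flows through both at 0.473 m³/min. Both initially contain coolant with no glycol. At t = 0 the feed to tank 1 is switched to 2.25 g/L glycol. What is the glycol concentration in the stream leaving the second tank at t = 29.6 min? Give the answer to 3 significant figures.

Each tank obeys Vᵢ dCᵢ/dt = Q(Cᵢ₋₁ − Cᵢ), so τᵢ = Vᵢ/Q.
τ₁ = 3.30/0.473 = 6.9767 min; τ₂ = 18.7/0.473 = 39.535 min.
Tank 1: C₁ = C_in(1 − e^(−t/τ₁)). Tank 2 (τ₁ ≠ τ₂): C₂ = C_in[1 − (τ₁ e^(−t/τ₁) − τ₂ e^(−t/τ₂))/(τ₁ − τ₂)].
At t = 29.6: e^(−t/τ₁) = 0.014369, e^(−t/τ₂) = 0.47298.
C₂ = 2.25·[1 − (6.9767·0.014369 − 39.535·0.47298)/(-32.558)] = 2.25·0.42875 = 0.96468 g/L.

0.965 g/L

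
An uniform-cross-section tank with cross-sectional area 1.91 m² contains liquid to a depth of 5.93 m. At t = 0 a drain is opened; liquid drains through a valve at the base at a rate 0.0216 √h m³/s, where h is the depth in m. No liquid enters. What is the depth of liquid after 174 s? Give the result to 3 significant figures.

2.11 m

With no inflow, A dh/dt = −0.0216 √h.
Separate and integrate: 2(√h − √h₀) = −(0.0216/A) t.
√h = √5.93 − 0.0216·174/(2·1.91) = 2.4352 − 0.98387 = 1.4513.
h = 1.4513² = 2.1062 m.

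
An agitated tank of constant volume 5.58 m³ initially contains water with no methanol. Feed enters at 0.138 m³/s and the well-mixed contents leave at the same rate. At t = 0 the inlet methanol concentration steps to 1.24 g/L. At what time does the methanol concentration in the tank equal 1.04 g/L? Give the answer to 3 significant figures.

73.8 s

Species balance: V dC/dt = Q(C_in − C) ⇒ τ = V/Q = 40.435 s.
C(t) = C_in + (C₀ − C_in) e^(−t/τ). Set C = 1.04 and solve for t:
e^(−t/τ) = (C − C_in)/(C₀ − C_in) = (1.04 − 1.24)/(0 − 1.24) = 0.16129
t = −τ ln(…) = 40.435 × 1.8245 = 73.775 s.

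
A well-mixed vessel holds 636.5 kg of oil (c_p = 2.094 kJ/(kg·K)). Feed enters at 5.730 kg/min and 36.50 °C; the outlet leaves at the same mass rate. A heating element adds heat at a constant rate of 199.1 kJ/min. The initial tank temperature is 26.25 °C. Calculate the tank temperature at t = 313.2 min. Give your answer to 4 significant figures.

M c_p dT/dt = ṁ c_p (T_in − T) + Q̇.
Rearrange: dT/dt = (T_ss − T)/τ with τ = M/ṁ = 111.082 min and T_ss = T_in + Q̇/(ṁ c_p) = 53.0936 °C.
This is linear first-order; T(t) = T_ss + (T₀ − T_ss) e^(−t/τ).
T(313.2) = 53.0936 + (-26.8436)·e^(−313.2/111.082) = 53.0936 + (-26.8436)·0.0596335 = 51.4928 °C.

51.49 °C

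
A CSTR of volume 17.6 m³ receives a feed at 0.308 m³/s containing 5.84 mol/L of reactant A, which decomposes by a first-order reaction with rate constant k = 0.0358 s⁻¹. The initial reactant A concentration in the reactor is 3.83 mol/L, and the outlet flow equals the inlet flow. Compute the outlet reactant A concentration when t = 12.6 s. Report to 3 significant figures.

2.89 mol/L

Species balance: V dC/dt = Q C_in − Q C − k V C.
dC/dt = (Q/V) C_in − (Q/V + k) C; effective rate a = Q/V + k = 0.017500 + 0.0358 = 0.053300 s⁻¹.
C_ss = Q C_in/(Q + kV) = 1.9174 mol/L; C(t) = C_ss + (C₀ − C_ss) e^(−a t).
C(12.6) = 1.9174 + (1.9126)·e^(−0.053300·12.6) = 1.9174 + (1.9126)·0.51090 = 2.8946 mol/L.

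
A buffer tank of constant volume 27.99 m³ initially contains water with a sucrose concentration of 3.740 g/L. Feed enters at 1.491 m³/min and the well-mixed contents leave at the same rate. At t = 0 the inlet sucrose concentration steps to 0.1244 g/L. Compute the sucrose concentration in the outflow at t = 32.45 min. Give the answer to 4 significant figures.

0.7663 g/L

Transient balance on the dissolved component: V dC/dt = Q(C_in − C).
Rewrite as dC/dt + C/τ = C_in/τ, τ = V/Q = 18.7726 min.
Integrating: C(t) = C_in + (C₀ − C_in) e^(−t/τ).
C(32.45) = 0.1244 + (3.740 − 0.1244)·e^(−32.45/18.7726) = 0.1244 + (3.61560)·0.177536 = 0.766300 g/L.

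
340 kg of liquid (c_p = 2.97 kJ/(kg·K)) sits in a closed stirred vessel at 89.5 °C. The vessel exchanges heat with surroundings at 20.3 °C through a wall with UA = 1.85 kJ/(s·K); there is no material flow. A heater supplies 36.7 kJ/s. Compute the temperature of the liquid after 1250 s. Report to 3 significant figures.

45.1 °C

Lumped-capacitance energy balance: M c_p dT/dt = UA(T_amb − T) + Q̇.
dT/dt = (T_ss − T)/τ with T_ss = T_amb + Q̇/UA = 20.3 + 36.7/1.85 = 40.138 °C, τ = M c_p/UA = 340·2.97/1.85 = 545.84 s.
Solution: T(t) = T_ss + (T₀ − T_ss) e^(−t/τ).
T(1250) = 40.138 + (49.362)·0.10126 = 45.136 °C.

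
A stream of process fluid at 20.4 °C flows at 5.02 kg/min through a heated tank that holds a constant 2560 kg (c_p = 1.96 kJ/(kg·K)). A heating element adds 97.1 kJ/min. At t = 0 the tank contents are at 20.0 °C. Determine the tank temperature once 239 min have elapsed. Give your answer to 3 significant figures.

23.8 °C

Unsteady energy balance on the tank contents: M c_p dT/dt = ṁ c_p (T_in − T) + 97.1.
τ = M/ṁ = 509.96 min; T_ss = T_in + Q̇/(ṁ c_p) = 20.4 + 97.1/(5.02·1.96) = 30.269 °C.
This is linear first-order; T(t) = T_ss + (T₀ − T_ss) e^(−t/τ).
T(239) = 30.269 + (-10.269)·e^(−239/509.96) = 30.269 + (-10.269)·0.62584 = 23.842 °C.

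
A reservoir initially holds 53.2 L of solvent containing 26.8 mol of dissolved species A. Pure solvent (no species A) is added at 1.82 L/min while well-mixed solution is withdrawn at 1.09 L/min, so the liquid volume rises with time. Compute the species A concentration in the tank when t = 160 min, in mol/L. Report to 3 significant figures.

Let m(t) be the amount of species A. Volume: V(t) = V₀ + (Q_in − Q_out) t = 53.2 + 0.73000 t; V(160) = 170.00 L.
Species balance (pure solvent in): dm/dt = −Q_out · m/V(t).
dm/m = −Q_out dt/(V₀ + 0.73000 t); integrating gives ln(m/m₀) = −(Q_out/(Q_in−Q_out)) ln(V/V₀).
m = m₀ (V₀/V)^(Q_out/(Q_in−Q_out)) = 26.8 × (53.2/170.00)^(1.4932) = 4.7292 mol.
C = m/V = 4.7292/170.00 = 0.027819 mol/L.

0.0278 mol/L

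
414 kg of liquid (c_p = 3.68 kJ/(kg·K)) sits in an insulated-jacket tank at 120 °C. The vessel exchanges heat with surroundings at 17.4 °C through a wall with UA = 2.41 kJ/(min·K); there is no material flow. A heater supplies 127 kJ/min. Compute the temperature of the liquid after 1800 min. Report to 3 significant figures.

First-law balance (no shaft work): M c_p dT/dt = −UA(T − T_amb) + Q̇.
dT/dt = (T_ss − T)/τ with T_ss = T_amb + Q̇/UA = 17.4 + 127/2.41 = 70.097 °C, τ = M c_p/UA = 414·3.68/2.41 = 632.17 min.
Integrating: T(t) = T_ss + (T₀ − T_ss) e^(−t/τ).
T(1800) = 70.097 + (49.903)·0.057998 = 72.991 °C.

73.0 °C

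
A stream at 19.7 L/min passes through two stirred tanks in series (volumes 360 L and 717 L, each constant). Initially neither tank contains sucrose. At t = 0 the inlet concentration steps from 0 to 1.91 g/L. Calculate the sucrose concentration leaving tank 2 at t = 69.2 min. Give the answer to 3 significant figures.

1.38 g/L

Time constants: τᵢ = Vᵢ/Q for each well-mixed tank.
τ₁ = 360/19.7 = 18.274 min; τ₂ = 717/19.7 = 36.396 min.
Tank 1: C₁ = C_in(1 − e^(−t/τ₁)). Tank 2 (τ₁ ≠ τ₂): C₂ = C_in[1 − (τ₁ e^(−t/τ₁) − τ₂ e^(−t/τ₂))/(τ₁ − τ₂)].
At t = 69.2: e^(−t/τ₁) = 0.022669, e^(−t/τ₂) = 0.14937.
C₂ = 1.91·[1 − (18.274·0.022669 − 36.396·0.14937)/(-18.122)] = 1.91·0.72286 = 1.3807 g/L.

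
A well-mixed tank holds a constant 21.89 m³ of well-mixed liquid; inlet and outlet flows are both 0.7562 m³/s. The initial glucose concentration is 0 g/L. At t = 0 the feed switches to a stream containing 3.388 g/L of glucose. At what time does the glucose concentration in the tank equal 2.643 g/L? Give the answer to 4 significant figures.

43.84 s

Species balance on the tank: V dC/dt = Q(C_in − C), so τ = V/Q = 28.9474 s.
C(t) = C_in + (C₀ − C_in) e^(−t/τ). Set C = 2.643 and solve for t:
e^(−t/τ) = (C − C_in)/(C₀ − C_in) = (2.643 − 3.388)/(0 − 3.388) = 0.219894
t = −τ ln(…) = 28.9474 × 1.51461 = 43.8440 s.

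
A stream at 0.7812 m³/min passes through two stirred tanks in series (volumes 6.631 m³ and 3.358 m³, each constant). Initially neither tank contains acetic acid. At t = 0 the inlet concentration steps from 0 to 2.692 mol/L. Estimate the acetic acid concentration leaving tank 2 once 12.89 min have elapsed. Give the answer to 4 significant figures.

Species balance on tank i: dCᵢ/dt = (Cᵢ₋₁ − Cᵢ)/τᵢ with τᵢ = Vᵢ/Q.
τ₁ = 6.631/0.7812 = 8.48822 min; τ₂ = 3.358/0.7812 = 4.29852 min.
Tank 1: C₁ = C_in(1 − e^(−t/τ₁)). Tank 2 (τ₁ ≠ τ₂): C₂ = C_in[1 − (τ₁ e^(−t/τ₁) − τ₂ e^(−t/τ₂))/(τ₁ − τ₂)].
At t = 12.89: e^(−t/τ₁) = 0.219024, e^(−t/τ₂) = 0.0498513.
C₂ = 2.692·[1 − (8.48822·0.219024 − 4.29852·0.0498513)/(4.18971)] = 2.692·0.607410 = 1.63515 mol/L.

1.635 mol/L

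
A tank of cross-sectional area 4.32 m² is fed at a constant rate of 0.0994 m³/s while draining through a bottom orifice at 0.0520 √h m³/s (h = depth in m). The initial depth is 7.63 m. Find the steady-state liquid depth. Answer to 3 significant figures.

3.65 m

Level balance: A dh/dt = 0.0994 − 0.0520 √h. Setting dh/dt = 0:
Q_in = 0.0520 √h_ss ⇒ √h_ss = 0.0994/0.0520 = 1.9115.
h_ss = 1.9115² = 3.6540 m. (Since h₀ = 7.63 m > h_ss, the level will fall toward this value.)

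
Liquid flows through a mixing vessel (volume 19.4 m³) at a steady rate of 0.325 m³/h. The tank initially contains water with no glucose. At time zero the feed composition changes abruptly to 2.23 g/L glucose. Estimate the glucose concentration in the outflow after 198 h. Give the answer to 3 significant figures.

Mass balance on the solute (V constant): V dC/dt = Q(C_in − C).
So dC/dt = (C_in − C)/τ with τ = V/Q = 19.4/0.325 = 59.692 h.
C approaches C_in exponentially: C(t) = C_in + (C₀ − C_in) e^(−t/τ).
C(198) = 2.23 + (0 − 2.23)·e^(−198/59.692) = 2.23 + (-2.2300)·0.036261 = 2.1491 g/L.

2.15 g/L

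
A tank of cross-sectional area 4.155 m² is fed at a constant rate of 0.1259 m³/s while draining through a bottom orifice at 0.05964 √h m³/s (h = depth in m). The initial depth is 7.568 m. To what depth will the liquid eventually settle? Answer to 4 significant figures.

Unsteady balance on liquid volume: A dh/dt = Q_in − 0.05964 √h. At steady state dh/dt = 0:
Q_in = 0.05964 √h_ss ⇒ √h_ss = 0.1259/0.05964 = 2.11100.
h_ss = 2.11100² = 4.45632 m. (Since h₀ = 7.568 m > h_ss, the level will fall toward this value.)

4.456 m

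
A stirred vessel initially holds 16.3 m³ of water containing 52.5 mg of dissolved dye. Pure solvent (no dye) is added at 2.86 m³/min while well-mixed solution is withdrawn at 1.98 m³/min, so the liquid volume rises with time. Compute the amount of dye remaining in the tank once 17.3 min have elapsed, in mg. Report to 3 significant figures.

Let m(t) be the amount of dye. Volume: V(t) = V₀ + (Q_in − Q_out) t = 16.3 + 0.88000 t; V(17.3) = 31.524 m³.
No dye enters, so dm/dt = −Q_out · (m/V).
dm/m = −Q_out dt/(V₀ + 0.88000 t); integrating gives ln(m/m₀) = −(Q_out/(Q_in−Q_out)) ln(V/V₀).
m = m₀ (V₀/V)^(Q_out/(Q_in−Q_out)) = 52.5 × (16.3/31.524)^(2.2500) = 11.903 mg.

11.9 mg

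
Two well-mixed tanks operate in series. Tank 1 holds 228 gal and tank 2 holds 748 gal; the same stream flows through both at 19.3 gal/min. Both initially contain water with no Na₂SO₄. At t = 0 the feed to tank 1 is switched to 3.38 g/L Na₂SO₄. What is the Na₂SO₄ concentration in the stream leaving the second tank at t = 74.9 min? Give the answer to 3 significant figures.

2.68 g/L

Time constants: τᵢ = Vᵢ/Q for each well-mixed tank.
τ₁ = 228/19.3 = 11.813 min; τ₂ = 748/19.3 = 38.756 min.
Tank 1: C₁ = C_in(1 − e^(−t/τ₁)). Tank 2 (τ₁ ≠ τ₂): C₂ = C_in[1 − (τ₁ e^(−t/τ₁) − τ₂ e^(−t/τ₂))/(τ₁ − τ₂)].
At t = 74.9: e^(−t/τ₁) = 0.0017639, e^(−t/τ₂) = 0.14477.
C₂ = 3.38·[1 − (11.813·0.0017639 − 38.756·0.14477)/(-26.943)] = 3.38·0.79252 = 2.6787 g/L.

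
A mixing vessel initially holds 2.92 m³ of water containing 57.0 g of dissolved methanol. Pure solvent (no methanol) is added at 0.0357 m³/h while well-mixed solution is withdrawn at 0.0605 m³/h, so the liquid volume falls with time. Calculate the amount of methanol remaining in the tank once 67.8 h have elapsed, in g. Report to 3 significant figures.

7.03 g

Total volume: dV/dt = Q_in − Q_out = -0.024800 m³/h, so V(t) = 2.92 − 0.024800 t and V(67.8) = 1.2386 m³.
Solute balance: dm/dt = 0 − Q_out C = −Q_out m/V(t).
Separate: dm/m = −Q_out dt/V(t) ⇒ ln(m/m₀) = −(Q_out/(Q_in−Q_out)) ln(V/V₀).
m = m₀ (V₀/V)^(Q_out/(Q_in−Q_out)) = 57.0 × (2.92/1.2386)^(-2.4395) = 7.0346 g.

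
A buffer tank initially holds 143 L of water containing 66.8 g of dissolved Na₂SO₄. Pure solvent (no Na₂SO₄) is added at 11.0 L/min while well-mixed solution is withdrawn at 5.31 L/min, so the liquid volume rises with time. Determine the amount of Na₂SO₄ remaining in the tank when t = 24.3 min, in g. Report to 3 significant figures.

35.5 g

Total volume: dV/dt = Q_in − Q_out = 5.6900 L/min, so V(t) = 143 + 5.6900 t and V(24.3) = 281.27 L.
Species balance (pure solvent in): dm/dt = −Q_out · m/V(t).
dm/m = −Q_out dt/(V₀ + 5.6900 t); integrating gives ln(m/m₀) = −(Q_out/(Q_in−Q_out)) ln(V/V₀).
m = m₀ (V₀/V)^(Q_out/(Q_in−Q_out)) = 66.8 × (143/281.27)^(0.93322) = 35.532 g.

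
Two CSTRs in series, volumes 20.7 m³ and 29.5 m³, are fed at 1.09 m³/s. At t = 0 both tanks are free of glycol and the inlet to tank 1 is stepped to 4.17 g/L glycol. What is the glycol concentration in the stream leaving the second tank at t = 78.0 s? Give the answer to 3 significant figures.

Time constants: τᵢ = Vᵢ/Q for each well-mixed tank.
τ₁ = 20.7/1.09 = 18.991 s; τ₂ = 29.5/1.09 = 27.064 s.
Solving the cascade with C₁(0)=C₂(0)=0 gives C₂(t) = C_in[1 − (τ₁ e^(−t/τ₁) − τ₂ e^(−t/τ₂))/(τ₁ − τ₂)].
At t = 78.0: e^(−t/τ₁) = 0.016453, e^(−t/τ₂) = 0.056021.
C₂ = 4.17·[1 − (18.991·0.016453 − 27.064·0.056021)/(-8.0734)] = 4.17·0.85091 = 3.5483 g/L.

3.55 g/L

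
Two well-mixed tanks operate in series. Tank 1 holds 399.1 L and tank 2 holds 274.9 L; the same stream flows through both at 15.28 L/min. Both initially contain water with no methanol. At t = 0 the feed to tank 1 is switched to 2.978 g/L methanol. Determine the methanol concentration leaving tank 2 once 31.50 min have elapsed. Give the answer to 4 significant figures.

1.257 g/L

Each tank obeys Vᵢ dCᵢ/dt = Q(Cᵢ₋₁ − Cᵢ), so τᵢ = Vᵢ/Q.
τ₁ = 399.1/15.28 = 26.1191 min; τ₂ = 274.9/15.28 = 17.9908 min.
Tank 1: C₁ = C_in(1 − e^(−t/τ₁)). Tank 2 (τ₁ ≠ τ₂): C₂ = C_in[1 − (τ₁ e^(−t/τ₁) − τ₂ e^(−t/τ₂))/(τ₁ − τ₂)].
At t = 31.50: e^(−t/τ₁) = 0.299388, e^(−t/τ₂) = 0.173619.
C₂ = 2.978·[1 − (26.1191·0.299388 − 17.9908·0.173619)/(8.12827)] = 2.978·0.422238 = 1.25743 g/L.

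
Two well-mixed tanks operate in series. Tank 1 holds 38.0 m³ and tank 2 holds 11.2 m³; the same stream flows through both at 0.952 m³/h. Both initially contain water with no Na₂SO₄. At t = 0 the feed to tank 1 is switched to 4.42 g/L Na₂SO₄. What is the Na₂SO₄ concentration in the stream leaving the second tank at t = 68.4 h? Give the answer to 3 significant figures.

3.30 g/L

Time constants: τᵢ = Vᵢ/Q for each well-mixed tank.
τ₁ = 38.0/0.952 = 39.916 h; τ₂ = 11.2/0.952 = 11.765 h.
Solving the cascade with C₁(0)=C₂(0)=0 gives C₂(t) = C_in[1 − (τ₁ e^(−t/τ₁) − τ₂ e^(−t/τ₂))/(τ₁ − τ₂)].
At t = 68.4: e^(−t/τ₁) = 0.18022, e^(−t/τ₂) = 0.0029855.
C₂ = 4.42·[1 − (39.916·0.18022 − 11.765·0.0029855)/(28.151)] = 4.42·0.74572 = 3.2961 g/L.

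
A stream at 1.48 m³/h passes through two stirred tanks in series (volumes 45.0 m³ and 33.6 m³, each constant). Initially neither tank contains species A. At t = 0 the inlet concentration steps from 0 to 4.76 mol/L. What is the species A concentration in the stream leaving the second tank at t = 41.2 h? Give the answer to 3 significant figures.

2.20 mol/L

Time constants: τᵢ = Vᵢ/Q for each well-mixed tank.
τ₁ = 45.0/1.48 = 30.405 h; τ₂ = 33.6/1.48 = 22.703 h.
Tank 1: C₁ = C_in(1 − e^(−t/τ₁)). Tank 2 (τ₁ ≠ τ₂): C₂ = C_in[1 − (τ₁ e^(−t/τ₁) − τ₂ e^(−t/τ₂))/(τ₁ − τ₂)].
At t = 41.2: e^(−t/τ₁) = 0.25794, e^(−t/τ₂) = 0.16288.
C₂ = 4.76·[1 − (30.405·0.25794 − 22.703·0.16288)/(7.7027)] = 4.76·0.46187 = 2.1985 mol/L.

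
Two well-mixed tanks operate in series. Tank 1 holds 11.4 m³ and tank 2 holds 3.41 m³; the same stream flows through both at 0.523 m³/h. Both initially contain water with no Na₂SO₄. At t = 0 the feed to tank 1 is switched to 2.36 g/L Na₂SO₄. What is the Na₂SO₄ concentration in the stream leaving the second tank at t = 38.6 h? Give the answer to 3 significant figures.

Time constants: τᵢ = Vᵢ/Q for each well-mixed tank.
τ₁ = 11.4/0.523 = 21.797 h; τ₂ = 3.41/0.523 = 6.5201 h.
Solving the cascade with C₁(0)=C₂(0)=0 gives C₂(t) = C_in[1 − (τ₁ e^(−t/τ₁) − τ₂ e^(−t/τ₂))/(τ₁ − τ₂)].
At t = 38.6: e^(−t/τ₁) = 0.17019, e^(−t/τ₂) = 0.0026847.
C₂ = 2.36·[1 − (21.797·0.17019 − 6.5201·0.0026847)/(15.277)] = 2.36·0.75833 = 1.7897 g/L.

1.79 g/L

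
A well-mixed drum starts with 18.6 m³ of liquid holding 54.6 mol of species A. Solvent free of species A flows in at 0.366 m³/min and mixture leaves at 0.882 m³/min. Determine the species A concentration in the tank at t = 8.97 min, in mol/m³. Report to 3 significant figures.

2.40 mol/m³

Total volume: dV/dt = Q_in − Q_out = -0.51600 m³/min, so V(t) = 18.6 − 0.51600 t and V(8.97) = 13.971 m³.
No species A enters, so dm/dt = −Q_out · (m/V).
dm/m = −Q_out dt/(V₀ − 0.51600 t); integrating gives ln(m/m₀) = −(Q_out/(Q_in−Q_out)) ln(V/V₀).
m = m₀ (V₀/V)^(Q_out/(Q_in−Q_out)) = 54.6 × (18.6/13.971)^(-1.7093) = 33.479 mol.
C = m/V = 33.479/13.971 = 2.3963 mol/m³.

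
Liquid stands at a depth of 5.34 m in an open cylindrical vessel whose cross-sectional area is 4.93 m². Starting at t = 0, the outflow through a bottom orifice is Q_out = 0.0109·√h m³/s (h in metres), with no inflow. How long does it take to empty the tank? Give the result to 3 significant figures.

With no inflow, A dh/dt = −0.0109 √h.
This is separable: 2 d(√h)/dt = −0.0109/A, so √h = √h₀ − (0.0109/(2A)) t.
Tank is empty when √h = 0: t_empty = 2A√h₀/0.0109.
t_empty = 2·4.93·√5.34/0.0109 = 9.8600·2.3108/0.0109 = 2090.4 s.

2090 s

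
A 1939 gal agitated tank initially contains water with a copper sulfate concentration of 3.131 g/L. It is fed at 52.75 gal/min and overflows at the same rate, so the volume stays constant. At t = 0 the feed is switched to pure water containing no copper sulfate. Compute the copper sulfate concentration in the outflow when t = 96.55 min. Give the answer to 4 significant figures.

Unsteady species balance (constant V, well mixed): V dC/dt = Q(C_in − C).
So dC/dt = (C_in − C)/τ with τ = V/Q = 1939/52.75 = 36.7583 min.
C approaches C_in exponentially: C(t) = C_in + (C₀ − C_in) e^(−t/τ).
C(96.55) = 0 + (3.131 − 0)·e^(−96.55/36.7583) = 0 + (3.13100)·0.0723226 = 0.226442 g/L.

0.2264 g/L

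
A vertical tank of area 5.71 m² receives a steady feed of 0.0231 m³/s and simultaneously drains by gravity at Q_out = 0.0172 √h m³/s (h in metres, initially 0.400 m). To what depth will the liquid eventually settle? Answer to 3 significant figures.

1.80 m

Accumulation of liquid (constant cross-section A): A dh/dt = Q_in − 0.0172 √h. At steady state dh/dt = 0:
Q_in = 0.0172 √h_ss ⇒ √h_ss = 0.0231/0.0172 = 1.3430.
h_ss = 1.3430² = 1.8037 m. (Since h₀ = 0.400 m < h_ss, the level will rise toward this value.)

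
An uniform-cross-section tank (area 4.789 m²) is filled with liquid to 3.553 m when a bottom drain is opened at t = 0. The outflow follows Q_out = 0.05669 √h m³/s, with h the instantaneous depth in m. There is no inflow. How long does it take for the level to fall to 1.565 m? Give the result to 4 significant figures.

With no inflow, A dh/dt = −0.05669 √h.
This is separable: 2 d(√h)/dt = −0.05669/A, so √h = √h₀ − (0.05669/(2A)) t.
t = 2A(√h₀ − √h)/0.05669 = 2·4.789·(√3.553 − √1.565)/0.05669
  = 9.57800 × (1.88494 − 1.25100) / 0.05669 = 107.107 s.

107.1 s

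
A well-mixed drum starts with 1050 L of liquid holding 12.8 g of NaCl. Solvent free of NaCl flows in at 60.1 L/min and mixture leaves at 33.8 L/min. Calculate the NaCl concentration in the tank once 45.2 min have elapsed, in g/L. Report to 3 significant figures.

Let m(t) be the amount of NaCl. Volume: V(t) = V₀ + (Q_in − Q_out) t = 1050 + 26.300 t; V(45.2) = 2238.8 L.
No NaCl enters, so dm/dt = −Q_out · (m/V).
dm/m = −Q_out dt/(V₀ + 26.300 t); integrating gives ln(m/m₀) = −(Q_out/(Q_in−Q_out)) ln(V/V₀).
m = m₀ (V₀/V)^(Q_out/(Q_in−Q_out)) = 12.8 × (1050/2238.8)^(1.2852) = 4.8375 g.
C = m/V = 4.8375/2238.8 = 0.0021608 g/L.

0.00216 g/L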